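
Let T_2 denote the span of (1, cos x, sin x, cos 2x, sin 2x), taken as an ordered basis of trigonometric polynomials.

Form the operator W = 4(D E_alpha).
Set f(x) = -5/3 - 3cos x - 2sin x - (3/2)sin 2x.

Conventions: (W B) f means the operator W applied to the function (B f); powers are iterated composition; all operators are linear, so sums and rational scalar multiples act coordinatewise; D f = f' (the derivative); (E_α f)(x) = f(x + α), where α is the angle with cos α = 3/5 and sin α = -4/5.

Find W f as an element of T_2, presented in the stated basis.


E_alpha f = -5/3 - (1/5)cos x - (18/5)sin x + (36/25)cos 2x + (21/50)sin 2x
D E_alpha f = -(18/5)cos x + (1/5)sin x + (21/25)cos 2x - (72/25)sin 2x
(4(D E_alpha)) f = -(72/5)cos x + (4/5)sin x + (84/25)cos 2x - (288/25)sin 2x

the image equals g(x) = -(72/5)cos x + (4/5)sin x + (84/25)cos 2x - (288/25)sin 2x


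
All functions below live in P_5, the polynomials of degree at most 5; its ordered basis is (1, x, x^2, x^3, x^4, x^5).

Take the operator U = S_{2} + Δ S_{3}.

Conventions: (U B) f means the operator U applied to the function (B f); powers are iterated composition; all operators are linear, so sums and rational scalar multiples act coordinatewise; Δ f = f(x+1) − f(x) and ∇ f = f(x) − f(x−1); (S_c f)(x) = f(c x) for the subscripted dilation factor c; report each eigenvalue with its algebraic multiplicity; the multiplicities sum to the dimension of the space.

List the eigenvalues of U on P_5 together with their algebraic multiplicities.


image of 1: 1
image of x: 2x + 3
image of x^2: 4x^2 + 18x + 9
image of x^3: 8x^3 + 81x^2 + 81x + 27
image of x^4: 16x^4 + 324x^3 + 486x^2 + 324x + 81
image of x^5: 32x^5 + 1215x^4 + 2430x^3 + 2430x^2 + 1215x + 243
the matrix is upper triangular; its diagonal is (1, 2, 4, 8, 16, 32)
for a triangular matrix the eigenvalues are the diagonal entries, with algebraic multiplicity their repetition count

λ = 1 (multiplicity 1), λ = 2 (multiplicity 1), λ = 4 (multiplicity 1), λ = 8 (multiplicity 1), λ = 16 (multiplicity 1), λ = 32 (multiplicity 1)


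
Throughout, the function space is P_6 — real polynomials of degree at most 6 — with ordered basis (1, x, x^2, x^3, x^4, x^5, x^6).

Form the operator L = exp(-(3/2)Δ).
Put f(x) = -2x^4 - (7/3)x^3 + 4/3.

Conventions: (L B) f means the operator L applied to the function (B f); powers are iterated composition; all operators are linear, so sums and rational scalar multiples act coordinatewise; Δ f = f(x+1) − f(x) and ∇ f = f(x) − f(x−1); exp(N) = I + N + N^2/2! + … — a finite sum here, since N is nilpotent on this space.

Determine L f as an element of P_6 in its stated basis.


g(x) = -2x^4 + (29/3)x^3 + (3/2)x^2 - (81/4)x - 7/6

order-1 term: 12x^3 + (57/2)x^2 + (45/2)x + 13/2
order-2 term: -27x^2 - (279/4)x - 189/4
order-3 term: 27x + 387/8
order-4 term: -81/8
the series for exp(-(3/2)Δ) f terminates at order 4
exp(-(3/2)Δ) f = -2x^4 + (29/3)x^3 + (3/2)x^2 - (81/4)x - 7/6


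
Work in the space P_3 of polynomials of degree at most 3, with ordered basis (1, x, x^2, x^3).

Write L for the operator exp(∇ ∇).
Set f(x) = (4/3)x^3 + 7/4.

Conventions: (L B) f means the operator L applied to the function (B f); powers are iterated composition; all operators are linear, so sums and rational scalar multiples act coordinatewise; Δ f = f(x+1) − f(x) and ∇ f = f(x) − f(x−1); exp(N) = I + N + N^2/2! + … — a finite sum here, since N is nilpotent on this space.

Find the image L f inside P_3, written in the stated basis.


the image equals g(x) = (4/3)x^3 + 8x - 25/4

order-1 term: 8x - 8
the series for exp(∇ ∇) f terminates at order 1
exp(∇ ∇) f = (4/3)x^3 + 8x - 25/4


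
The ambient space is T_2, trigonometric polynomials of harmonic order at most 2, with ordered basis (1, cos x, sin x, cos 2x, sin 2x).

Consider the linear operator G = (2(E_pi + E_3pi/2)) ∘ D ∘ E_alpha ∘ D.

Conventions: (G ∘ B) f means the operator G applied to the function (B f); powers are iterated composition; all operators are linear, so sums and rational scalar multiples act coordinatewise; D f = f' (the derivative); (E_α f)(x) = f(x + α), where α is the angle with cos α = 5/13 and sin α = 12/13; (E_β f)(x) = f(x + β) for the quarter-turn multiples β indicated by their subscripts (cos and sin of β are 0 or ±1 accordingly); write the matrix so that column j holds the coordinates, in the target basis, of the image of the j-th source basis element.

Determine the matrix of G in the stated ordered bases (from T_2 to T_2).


the matrix is [[0, 0, 0, 0, 0]; [0, -14/13, 34/13, 0, 0]; [0, -34/13, -14/13, 0, 0]; [0, 0, 0, 0, 0]; [0, 0, 0, 0, 0]] (rows listed top to bottom)

image of 1: 0
image of cos x: -(14/13)cos x - (34/13)sin x
image of sin x: (34/13)cos x - (14/13)sin x
image of cos 2x: 0
image of sin 2x: 0
each image's coordinates form column j of the matrix


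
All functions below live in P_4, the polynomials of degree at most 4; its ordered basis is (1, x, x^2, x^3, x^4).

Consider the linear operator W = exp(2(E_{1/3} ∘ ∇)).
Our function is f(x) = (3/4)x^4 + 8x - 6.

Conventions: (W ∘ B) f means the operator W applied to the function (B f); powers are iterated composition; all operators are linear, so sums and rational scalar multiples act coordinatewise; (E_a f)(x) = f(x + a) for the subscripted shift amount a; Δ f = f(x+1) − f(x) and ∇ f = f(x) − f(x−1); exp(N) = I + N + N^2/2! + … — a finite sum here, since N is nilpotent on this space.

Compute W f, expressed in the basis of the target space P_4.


order-1 term: 6x^3 - 3x^2 + 2x + 283/18
order-2 term: 18x^2 - 12x + 5
order-3 term: 24x - 12
order-4 term: 12
the series for exp(2(E_{1/3} ∘ ∇)) f terminates at order 4
exp(2(E_{1/3} ∘ ∇)) f = (3/4)x^4 + 6x^3 + 15x^2 + 22x + 265/18

the image equals g(x) = (3/4)x^4 + 6x^3 + 15x^2 + 22x + 265/18


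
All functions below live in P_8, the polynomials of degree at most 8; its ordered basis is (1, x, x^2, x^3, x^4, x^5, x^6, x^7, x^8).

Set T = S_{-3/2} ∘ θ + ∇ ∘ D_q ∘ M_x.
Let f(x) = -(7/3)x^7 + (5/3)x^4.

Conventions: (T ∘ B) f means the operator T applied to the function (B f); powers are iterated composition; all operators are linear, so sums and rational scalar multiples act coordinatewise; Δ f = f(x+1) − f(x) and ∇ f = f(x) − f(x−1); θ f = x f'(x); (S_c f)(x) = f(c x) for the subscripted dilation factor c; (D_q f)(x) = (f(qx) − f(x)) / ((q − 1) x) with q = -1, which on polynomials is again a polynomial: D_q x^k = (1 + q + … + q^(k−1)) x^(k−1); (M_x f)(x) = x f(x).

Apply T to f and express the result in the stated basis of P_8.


θ f = -(49/3)x^7 + (20/3)x^4
S_{-3/2} θ f = (35721/128)x^7 + (135/4)x^4
M_x f = -(7/3)x^8 + (5/3)x^5
D_q M_x f = (5/3)x^4
∇ D_q M_x f = (20/3)x^3 - 10x^2 + (20/3)x - 5/3
(S_{-3/2} ∘ θ + ∇ ∘ D_q ∘ M_x) f = (35721/128)x^7 + (135/4)x^4 + (20/3)x^3 - 10x^2 + (20/3)x - 5/3

the result is g(x) = (35721/128)x^7 + (135/4)x^4 + (20/3)x^3 - 10x^2 + (20/3)x - 5/3


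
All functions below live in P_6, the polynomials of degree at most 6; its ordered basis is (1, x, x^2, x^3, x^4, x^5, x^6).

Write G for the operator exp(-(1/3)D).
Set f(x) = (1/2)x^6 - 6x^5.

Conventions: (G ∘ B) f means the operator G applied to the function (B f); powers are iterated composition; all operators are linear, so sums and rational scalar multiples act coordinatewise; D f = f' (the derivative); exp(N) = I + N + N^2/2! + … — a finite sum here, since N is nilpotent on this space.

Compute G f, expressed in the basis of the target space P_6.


order-1 term: -x^5 + 10x^4
order-2 term: (5/6)x^4 - (20/3)x^3
order-3 term: -(10/27)x^3 + (20/9)x^2
order-4 term: (5/54)x^2 - (10/27)x
order-5 term: -(1/81)x + 2/81
order-6 term: 1/1458
the series for exp(-(1/3)D) f terminates at order 6
exp(-(1/3)D) f = (1/2)x^6 - 7x^5 + (65/6)x^4 - (190/27)x^3 + (125/54)x^2 - (31/81)x + 37/1458

the image equals g(x) = (1/2)x^6 - 7x^5 + (65/6)x^4 - (190/27)x^3 + (125/54)x^2 - (31/81)x + 37/1458


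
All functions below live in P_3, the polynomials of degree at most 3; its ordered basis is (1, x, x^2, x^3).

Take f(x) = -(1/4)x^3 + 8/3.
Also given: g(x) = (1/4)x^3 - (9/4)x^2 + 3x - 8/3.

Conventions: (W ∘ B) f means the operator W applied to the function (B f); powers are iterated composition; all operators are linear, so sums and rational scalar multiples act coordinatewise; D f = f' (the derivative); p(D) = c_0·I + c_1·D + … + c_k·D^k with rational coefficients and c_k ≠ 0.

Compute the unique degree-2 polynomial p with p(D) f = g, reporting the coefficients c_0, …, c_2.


p(D) = -I + 3·D − 2·D^2, i.e. c_0 = -1, c_1 = 3, c_2 = -2

D^0 f = -(1/4)x^3 + 8/3
D^1 f = -(3/4)x^2
D^2 f = -(3/2)x
matching coefficients of g against c_0 f + c_1 Df + … from the top degree down determines the c_i
solution: c_0 = -1, c_1 = 3, c_2 = -2


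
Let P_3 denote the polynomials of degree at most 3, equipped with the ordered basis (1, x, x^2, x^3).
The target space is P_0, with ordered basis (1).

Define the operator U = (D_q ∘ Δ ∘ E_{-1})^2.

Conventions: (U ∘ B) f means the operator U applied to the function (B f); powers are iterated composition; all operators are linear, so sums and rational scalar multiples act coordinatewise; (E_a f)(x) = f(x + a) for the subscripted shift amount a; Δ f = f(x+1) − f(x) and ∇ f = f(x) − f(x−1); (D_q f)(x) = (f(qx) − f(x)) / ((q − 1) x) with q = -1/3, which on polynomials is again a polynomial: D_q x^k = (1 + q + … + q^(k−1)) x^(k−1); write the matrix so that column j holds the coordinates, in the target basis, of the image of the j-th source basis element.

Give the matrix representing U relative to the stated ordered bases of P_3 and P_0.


the matrix is [[0, 0, 0, 0]] (rows listed top to bottom)

image of 1: 0
image of x: 0
image of x^2: 0
image of x^3: 0
each image's coordinates form column j of the matrix


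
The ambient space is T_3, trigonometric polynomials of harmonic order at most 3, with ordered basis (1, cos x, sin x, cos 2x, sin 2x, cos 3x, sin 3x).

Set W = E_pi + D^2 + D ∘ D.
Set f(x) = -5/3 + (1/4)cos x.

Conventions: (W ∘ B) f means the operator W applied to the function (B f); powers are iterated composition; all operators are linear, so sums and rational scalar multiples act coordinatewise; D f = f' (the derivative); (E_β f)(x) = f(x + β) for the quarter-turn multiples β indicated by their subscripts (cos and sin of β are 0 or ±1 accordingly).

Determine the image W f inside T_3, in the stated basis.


the image equals g(x) = -5/3 - (3/4)cos x

E_pi f = -5/3 - (1/4)cos x
D f = -(1/4)sin x
D D f = -(1/4)cos x
D f = -(1/4)sin x
D D f = -(1/4)cos x
(E_pi + D^2 + D ∘ D) f = -5/3 - (3/4)cos x


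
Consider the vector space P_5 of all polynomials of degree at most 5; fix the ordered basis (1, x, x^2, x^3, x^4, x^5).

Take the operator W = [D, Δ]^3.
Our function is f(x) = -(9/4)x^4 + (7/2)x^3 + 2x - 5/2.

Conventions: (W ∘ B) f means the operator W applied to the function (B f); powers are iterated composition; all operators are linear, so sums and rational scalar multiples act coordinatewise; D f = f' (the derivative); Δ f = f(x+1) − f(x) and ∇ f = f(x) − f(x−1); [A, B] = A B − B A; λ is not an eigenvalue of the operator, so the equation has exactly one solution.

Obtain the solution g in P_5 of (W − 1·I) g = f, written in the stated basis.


the result is g(x) = (9/4)x^4 - (7/2)x^3 - 2x + 5/2

write g with unknown coordinates in the stated basis and equate coefficients in (W − 1·I) g = f
solving from the highest basis element down gives g = (9/4)x^4 - (7/2)x^3 - 2x + 5/2
check: W g = 0
so W g − 1·g = -(9/4)x^4 + (7/2)x^3 + 2x - 5/2 = f ✓


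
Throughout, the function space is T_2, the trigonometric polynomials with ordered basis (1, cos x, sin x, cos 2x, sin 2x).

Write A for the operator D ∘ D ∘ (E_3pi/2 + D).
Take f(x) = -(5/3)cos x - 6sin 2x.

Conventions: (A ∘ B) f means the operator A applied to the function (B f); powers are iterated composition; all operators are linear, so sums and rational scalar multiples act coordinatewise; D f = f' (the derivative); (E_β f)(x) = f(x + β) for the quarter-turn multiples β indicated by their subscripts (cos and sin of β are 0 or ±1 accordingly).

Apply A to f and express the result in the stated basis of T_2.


the image equals g(x) = 48cos 2x - 24sin 2x

E_3pi/2 f = -(5/3)sin x + 6sin 2x
D f = (5/3)sin x - 12cos 2x
(E_3pi/2 + D) f = -12cos 2x + 6sin 2x
D (E_3pi/2 + D) f = 12cos 2x + 24sin 2x
D D (E_3pi/2 + D) f = 48cos 2x - 24sin 2x


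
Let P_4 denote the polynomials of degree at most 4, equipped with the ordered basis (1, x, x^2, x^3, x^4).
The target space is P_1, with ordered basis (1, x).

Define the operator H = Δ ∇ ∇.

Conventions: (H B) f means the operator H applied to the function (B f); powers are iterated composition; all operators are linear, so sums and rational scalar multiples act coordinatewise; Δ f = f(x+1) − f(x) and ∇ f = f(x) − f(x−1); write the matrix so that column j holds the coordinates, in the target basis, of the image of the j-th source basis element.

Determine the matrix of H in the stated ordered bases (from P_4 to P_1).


image of 1: 0
image of x: 0
image of x^2: 0
image of x^3: 6
image of x^4: 24x - 12
each image's coordinates form column j of the matrix

the matrix is [[0, 0, 0, 6, -12]; [0, 0, 0, 0, 24]] (rows listed top to bottom)


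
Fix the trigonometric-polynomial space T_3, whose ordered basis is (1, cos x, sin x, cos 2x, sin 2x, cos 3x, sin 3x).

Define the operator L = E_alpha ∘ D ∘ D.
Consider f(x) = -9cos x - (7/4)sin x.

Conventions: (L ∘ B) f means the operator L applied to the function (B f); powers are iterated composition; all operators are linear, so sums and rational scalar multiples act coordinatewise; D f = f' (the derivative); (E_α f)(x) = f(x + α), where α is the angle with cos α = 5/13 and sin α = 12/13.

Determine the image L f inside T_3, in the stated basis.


D f = -(7/4)cos x + 9sin x
D D f = 9cos x + (7/4)sin x
E_alpha D D f = (66/13)cos x - (397/52)sin x

the image equals g(x) = (66/13)cos x - (397/52)sin x


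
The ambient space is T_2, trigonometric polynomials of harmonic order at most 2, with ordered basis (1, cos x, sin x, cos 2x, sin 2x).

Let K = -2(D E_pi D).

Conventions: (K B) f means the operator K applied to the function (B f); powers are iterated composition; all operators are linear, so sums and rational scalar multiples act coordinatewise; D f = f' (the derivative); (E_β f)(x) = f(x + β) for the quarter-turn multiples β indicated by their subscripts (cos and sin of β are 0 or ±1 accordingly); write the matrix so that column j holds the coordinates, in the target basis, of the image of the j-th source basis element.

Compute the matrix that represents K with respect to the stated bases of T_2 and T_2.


image of 1: 0
image of cos x: -2cos x
image of sin x: -2sin x
image of cos 2x: 8cos 2x
image of sin 2x: 8sin 2x
each image's coordinates form column j of the matrix

the matrix is [[0, 0, 0, 0, 0]; [0, -2, 0, 0, 0]; [0, 0, -2, 0, 0]; [0, 0, 0, 8, 0]; [0, 0, 0, 0, 8]] (rows listed top to bottom)


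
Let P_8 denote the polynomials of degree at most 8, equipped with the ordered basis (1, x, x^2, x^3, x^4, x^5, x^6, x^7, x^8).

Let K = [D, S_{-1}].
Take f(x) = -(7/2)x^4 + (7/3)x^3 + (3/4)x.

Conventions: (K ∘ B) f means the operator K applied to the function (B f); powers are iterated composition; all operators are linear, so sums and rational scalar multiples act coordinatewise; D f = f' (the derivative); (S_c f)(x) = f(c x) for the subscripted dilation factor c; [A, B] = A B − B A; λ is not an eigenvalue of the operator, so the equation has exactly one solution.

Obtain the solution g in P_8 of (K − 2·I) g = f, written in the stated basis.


write g with unknown coordinates in the stated basis and equate coefficients in (K − 2·I) g = f
solving from the highest basis element down gives g = (7/4)x^4 + (35/6)x^3 - (35/2)x^2 - (283/8)x + 283/8
check: K g = 14x^3 - 35x^2 - 70x + 283/4
so K g − 2·g = -(7/2)x^4 + (7/3)x^3 + (3/4)x = f ✓

the result is g(x) = (7/4)x^4 + (35/6)x^3 - (35/2)x^2 - (283/8)x + 283/8


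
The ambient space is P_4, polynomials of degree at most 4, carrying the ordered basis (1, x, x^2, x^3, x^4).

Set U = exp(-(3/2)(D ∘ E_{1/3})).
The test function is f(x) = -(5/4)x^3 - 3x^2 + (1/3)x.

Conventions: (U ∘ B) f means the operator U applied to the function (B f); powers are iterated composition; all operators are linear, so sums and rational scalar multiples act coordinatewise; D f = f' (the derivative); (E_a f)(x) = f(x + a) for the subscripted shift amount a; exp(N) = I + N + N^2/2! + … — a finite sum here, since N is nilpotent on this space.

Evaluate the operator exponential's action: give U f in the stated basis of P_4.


order-1 term: (45/8)x^2 + (51/4)x + 25/8
order-2 term: -(135/16)x - 99/8
order-3 term: 135/32
the series for exp(-(3/2)(D ∘ E_{1/3})) f terminates at order 3
exp(-(3/2)(D ∘ E_{1/3})) f = -(5/4)x^3 + (21/8)x^2 + (223/48)x - 161/32

the image equals g(x) = -(5/4)x^3 + (21/8)x^2 + (223/48)x - 161/32


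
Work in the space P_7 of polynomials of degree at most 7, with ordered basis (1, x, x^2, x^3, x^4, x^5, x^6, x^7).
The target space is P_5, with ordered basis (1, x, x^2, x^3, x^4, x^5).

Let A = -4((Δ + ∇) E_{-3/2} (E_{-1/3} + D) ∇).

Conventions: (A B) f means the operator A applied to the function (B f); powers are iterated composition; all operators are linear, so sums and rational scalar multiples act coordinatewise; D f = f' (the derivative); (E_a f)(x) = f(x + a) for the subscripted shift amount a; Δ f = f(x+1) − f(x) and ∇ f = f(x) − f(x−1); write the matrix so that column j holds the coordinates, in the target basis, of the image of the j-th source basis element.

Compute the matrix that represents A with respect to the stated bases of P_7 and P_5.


the matrix is [[0, 0, -16, 64, -536/3, 10240/27, -10577/27, -146300/81]; [0, 0, 0, -48, 256, -2680/3, 20480/9, -74039/27]; [0, 0, 0, 0, -96, 640, -2680, 71680/9]; [0, 0, 0, 0, 0, -160, 1280, -18760/3]; [0, 0, 0, 0, 0, 0, -240, 2240]; [0, 0, 0, 0, 0, 0, 0, -336]] (rows listed top to bottom)

image of 1: 0
image of x: 0
image of x^2: -16
image of x^3: -48x + 64
image of x^4: -96x^2 + 256x - 536/3
image of x^5: -160x^3 + 640x^2 - (2680/3)x + 10240/27
image of x^6: -240x^4 + 1280x^3 - 2680x^2 + (20480/9)x - 10577/27
image of x^7: -336x^5 + 2240x^4 - (18760/3)x^3 + (71680/9)x^2 - (74039/27)x - 146300/81
each image's coordinates form column j of the matrix


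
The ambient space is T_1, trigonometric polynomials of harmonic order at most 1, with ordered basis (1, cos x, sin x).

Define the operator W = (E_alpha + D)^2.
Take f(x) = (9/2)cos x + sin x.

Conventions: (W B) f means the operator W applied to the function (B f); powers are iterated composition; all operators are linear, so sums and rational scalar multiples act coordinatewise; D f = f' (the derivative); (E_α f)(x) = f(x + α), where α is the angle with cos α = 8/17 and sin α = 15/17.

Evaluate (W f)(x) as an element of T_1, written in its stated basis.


the image equals g(x) = -(224/17)cos x - (192/17)sin x

E_alpha f = 3cos x - (7/2)sin x
D f = cos x - (9/2)sin x
(E_alpha + D) f = 4cos x - 8sin x
E_alpha (E_alpha + D) f = -(88/17)cos x - (124/17)sin x
D (E_alpha + D) f = -8cos x - 4sin x
(E_alpha + D) (E_alpha + D) f = -(224/17)cos x - (192/17)sin x


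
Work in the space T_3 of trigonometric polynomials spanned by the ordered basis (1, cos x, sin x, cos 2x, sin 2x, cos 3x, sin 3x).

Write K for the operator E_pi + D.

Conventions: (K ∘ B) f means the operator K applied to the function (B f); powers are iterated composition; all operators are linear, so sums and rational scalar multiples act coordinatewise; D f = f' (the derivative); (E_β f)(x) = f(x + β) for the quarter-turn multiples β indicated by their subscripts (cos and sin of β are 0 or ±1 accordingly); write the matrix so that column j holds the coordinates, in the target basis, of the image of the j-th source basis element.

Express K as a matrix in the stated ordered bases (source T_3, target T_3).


the matrix is [[1, 0, 0, 0, 0, 0, 0]; [0, -1, 1, 0, 0, 0, 0]; [0, -1, -1, 0, 0, 0, 0]; [0, 0, 0, 1, 2, 0, 0]; [0, 0, 0, -2, 1, 0, 0]; [0, 0, 0, 0, 0, -1, 3]; [0, 0, 0, 0, 0, -3, -1]] (rows listed top to bottom)

image of 1: 1
image of cos x: -cos x - sin x
image of sin x: cos x - sin x
image of cos 2x: cos 2x - 2sin 2x
image of sin 2x: 2cos 2x + sin 2x
image of cos 3x: -cos 3x - 3sin 3x
image of sin 3x: 3cos 3x - sin 3x
each image's coordinates form column j of the matrix


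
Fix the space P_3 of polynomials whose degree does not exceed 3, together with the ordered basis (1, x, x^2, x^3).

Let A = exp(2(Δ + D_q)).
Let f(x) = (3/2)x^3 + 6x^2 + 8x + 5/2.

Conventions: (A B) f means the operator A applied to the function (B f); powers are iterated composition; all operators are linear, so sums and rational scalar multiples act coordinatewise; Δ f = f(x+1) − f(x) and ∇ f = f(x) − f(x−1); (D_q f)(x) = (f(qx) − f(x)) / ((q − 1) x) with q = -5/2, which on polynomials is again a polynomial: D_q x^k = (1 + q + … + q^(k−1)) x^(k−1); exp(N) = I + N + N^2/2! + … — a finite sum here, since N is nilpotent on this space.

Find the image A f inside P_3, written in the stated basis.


order-1 term: (93/4)x^2 + 15x + 47
order-2 term: (93/8)x + 213/4
order-3 term: 31/2
the series for exp(2(Δ + D_q)) f terminates at order 3
exp(2(Δ + D_q)) f = (3/2)x^3 + (117/4)x^2 + (277/8)x + 473/4

the image equals g(x) = (3/2)x^3 + (117/4)x^2 + (277/8)x + 473/4


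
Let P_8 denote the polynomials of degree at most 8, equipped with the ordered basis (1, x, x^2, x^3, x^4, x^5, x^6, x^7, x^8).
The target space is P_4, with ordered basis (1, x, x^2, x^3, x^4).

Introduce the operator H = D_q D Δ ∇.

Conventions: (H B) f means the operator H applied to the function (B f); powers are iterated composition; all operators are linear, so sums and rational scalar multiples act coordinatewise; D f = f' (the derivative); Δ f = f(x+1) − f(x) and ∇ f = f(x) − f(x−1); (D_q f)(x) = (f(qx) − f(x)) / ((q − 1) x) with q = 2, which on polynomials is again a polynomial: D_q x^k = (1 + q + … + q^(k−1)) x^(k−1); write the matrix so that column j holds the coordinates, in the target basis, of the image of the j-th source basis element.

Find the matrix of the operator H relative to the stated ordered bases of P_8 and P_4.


the matrix is [[0, 0, 0, 0, 24, 0, 60, 0, 112]; [0, 0, 0, 0, 0, 180, 0, 630, 0]; [0, 0, 0, 0, 0, 0, 840, 0, 3920]; [0, 0, 0, 0, 0, 0, 0, 3150, 0]; [0, 0, 0, 0, 0, 0, 0, 0, 10416]] (rows listed top to bottom)

image of 1: 0
image of x: 0
image of x^2: 0
image of x^3: 0
image of x^4: 24
image of x^5: 180x
image of x^6: 840x^2 + 60
image of x^7: 3150x^3 + 630x
image of x^8: 10416x^4 + 3920x^2 + 112
each image's coordinates form column j of the matrix


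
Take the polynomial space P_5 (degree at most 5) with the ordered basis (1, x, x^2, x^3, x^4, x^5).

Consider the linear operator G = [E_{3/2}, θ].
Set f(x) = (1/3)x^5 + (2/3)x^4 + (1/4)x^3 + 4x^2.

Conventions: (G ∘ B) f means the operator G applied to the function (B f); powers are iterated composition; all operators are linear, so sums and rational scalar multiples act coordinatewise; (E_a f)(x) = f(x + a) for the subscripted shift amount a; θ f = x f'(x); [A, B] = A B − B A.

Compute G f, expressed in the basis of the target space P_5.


g(x) = (5/2)x^4 + 19x^3 + (423/8)x^2 + (609/8)x + 747/16

θ f = (5/3)x^5 + (8/3)x^4 + (3/4)x^3 + 8x^2
E_{3/2} θ f = (5/3)x^5 + (91/6)x^4 + (217/4)x^3 + (829/8)x^2 + (429/4)x + 747/16
E_{3/2} f = (1/3)x^5 + (19/6)x^4 + (47/4)x^3 + (203/8)x^2 + (249/8)x + 63/4
θ E_{3/2} f = (5/3)x^5 + (38/3)x^4 + (141/4)x^3 + (203/4)x^2 + (249/8)x
[E_{3/2}, θ] f = (5/2)x^4 + 19x^3 + (423/8)x^2 + (609/8)x + 747/16


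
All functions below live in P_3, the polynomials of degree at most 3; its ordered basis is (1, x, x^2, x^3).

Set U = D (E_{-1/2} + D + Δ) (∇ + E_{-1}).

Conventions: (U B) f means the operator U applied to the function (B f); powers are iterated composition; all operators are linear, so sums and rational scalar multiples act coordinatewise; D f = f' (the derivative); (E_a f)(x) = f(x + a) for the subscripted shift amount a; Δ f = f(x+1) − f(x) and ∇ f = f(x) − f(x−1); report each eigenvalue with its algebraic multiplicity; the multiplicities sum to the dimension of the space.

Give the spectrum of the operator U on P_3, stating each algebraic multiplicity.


λ = 0 (multiplicity 4)

image of 1: 0
image of x: 1
image of x^2: 2x + 3
image of x^3: 3x^2 + 9x + 15/4
the matrix is upper triangular; its diagonal is (0, 0, 0, 0)
for a triangular matrix the eigenvalues are the diagonal entries, with algebraic multiplicity their repetition count


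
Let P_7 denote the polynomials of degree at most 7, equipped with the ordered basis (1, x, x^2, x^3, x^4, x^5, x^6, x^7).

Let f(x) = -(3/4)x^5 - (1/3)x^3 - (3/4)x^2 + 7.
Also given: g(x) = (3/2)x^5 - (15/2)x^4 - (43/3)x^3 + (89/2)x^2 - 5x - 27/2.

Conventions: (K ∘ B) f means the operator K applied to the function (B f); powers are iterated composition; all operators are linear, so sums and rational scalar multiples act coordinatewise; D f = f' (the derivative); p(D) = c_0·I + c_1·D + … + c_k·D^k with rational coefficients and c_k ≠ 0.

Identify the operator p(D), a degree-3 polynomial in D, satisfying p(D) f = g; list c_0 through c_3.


c_0 = -2, c_1 = 2, c_2 = 1, c_3 = -1

D^0 f = -(3/4)x^5 - (1/3)x^3 - (3/4)x^2 + 7
D^1 f = -(15/4)x^4 - x^2 - (3/2)x
D^2 f = -15x^3 - 2x - 3/2
D^3 f = -45x^2 - 2
matching coefficients of g against c_0 f + c_1 Df + … from the top degree down determines the c_i
solution: c_0 = -2, c_1 = 2, c_2 = 1, c_3 = -1


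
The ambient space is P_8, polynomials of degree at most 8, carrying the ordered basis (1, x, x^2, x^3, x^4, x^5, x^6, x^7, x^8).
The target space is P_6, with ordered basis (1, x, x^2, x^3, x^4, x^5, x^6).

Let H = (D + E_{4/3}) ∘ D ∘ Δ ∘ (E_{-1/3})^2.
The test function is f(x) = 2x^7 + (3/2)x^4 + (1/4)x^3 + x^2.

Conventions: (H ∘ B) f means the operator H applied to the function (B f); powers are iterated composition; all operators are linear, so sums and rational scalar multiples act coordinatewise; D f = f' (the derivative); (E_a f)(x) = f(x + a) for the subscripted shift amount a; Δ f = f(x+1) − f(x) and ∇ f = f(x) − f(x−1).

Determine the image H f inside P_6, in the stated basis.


E_{-1/3} f = 2x^7 - (14/3)x^6 + (14/3)x^5 - (59/54)x^4 - (287/324)x^3 + (511/324)x^2 - (2293/2916)x + 1045/8748
E_{-1/3} E_{-1/3} f = 2x^7 - (28/3)x^6 + (56/3)x^5 - (1039/54)x^4 + (3265/324)x^3 - (167/162)x^2 - (1129/729)x + 1202/2187
Δ (E_{-1/3})^2 f = 14x^6 - 14x^5 + (70/3)x^4 - (188/27)x^3 + (373/108)x^2 + (823/324)x - 1195/2916
D Δ (E_{-1/3})^2 f = 84x^5 - 70x^4 + (280/3)x^3 - (188/9)x^2 + (373/54)x + 823/324
D (D ∘ Δ) (E_{-1/3})^2 f = 420x^4 - 280x^3 + 280x^2 - (376/9)x + 373/54
E_{4/3} (D ∘ Δ) (E_{-1/3})^2 f = 84x^5 + 490x^4 + (3640/3)x^3 + (14372/9)x^2 + (60085/54)x + 106463/324
(D + E_{4/3}) (D ∘ Δ) (E_{-1/3})^2 f = 84x^5 + 910x^4 + (2800/3)x^3 + (16892/9)x^2 + (57829/54)x + 108701/324

the image equals g(x) = 84x^5 + 910x^4 + (2800/3)x^3 + (16892/9)x^2 + (57829/54)x + 108701/324


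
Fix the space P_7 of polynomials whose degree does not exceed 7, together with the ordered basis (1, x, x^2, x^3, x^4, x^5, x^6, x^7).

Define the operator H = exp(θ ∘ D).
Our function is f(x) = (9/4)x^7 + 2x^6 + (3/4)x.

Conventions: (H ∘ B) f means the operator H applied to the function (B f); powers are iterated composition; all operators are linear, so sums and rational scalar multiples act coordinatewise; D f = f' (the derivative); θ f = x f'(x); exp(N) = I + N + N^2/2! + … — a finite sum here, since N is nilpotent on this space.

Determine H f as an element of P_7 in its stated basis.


the image equals g(x) = (9/4)x^7 + (193/2)x^6 + (2955/2)x^5 + 10050x^4 + 30750x^3 + 37620x^2 + (51123/4)x

order-1 term: (189/2)x^6 + 60x^5
order-2 term: (2835/2)x^5 + 600x^4
order-3 term: 9450x^4 + 2400x^3
order-4 term: 28350x^3 + 3600x^2
order-5 term: 34020x^2 + 1440x
order-6 term: 11340x
the series for exp(θ ∘ D) f terminates at order 6
exp(θ ∘ D) f = (9/4)x^7 + (193/2)x^6 + (2955/2)x^5 + 10050x^4 + 30750x^3 + 37620x^2 + (51123/4)x


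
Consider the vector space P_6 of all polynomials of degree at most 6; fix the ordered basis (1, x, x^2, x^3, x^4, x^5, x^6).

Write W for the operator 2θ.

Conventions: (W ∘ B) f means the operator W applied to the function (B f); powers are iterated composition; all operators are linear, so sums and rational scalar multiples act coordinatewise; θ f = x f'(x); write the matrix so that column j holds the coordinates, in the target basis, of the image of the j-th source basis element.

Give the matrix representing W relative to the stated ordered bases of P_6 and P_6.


the matrix is [[0, 0, 0, 0, 0, 0, 0]; [0, 2, 0, 0, 0, 0, 0]; [0, 0, 4, 0, 0, 0, 0]; [0, 0, 0, 6, 0, 0, 0]; [0, 0, 0, 0, 8, 0, 0]; [0, 0, 0, 0, 0, 10, 0]; [0, 0, 0, 0, 0, 0, 12]] (rows listed top to bottom)

image of 1: 0
image of x: 2x
image of x^2: 4x^2
image of x^3: 6x^3
image of x^4: 8x^4
image of x^5: 10x^5
image of x^6: 12x^6
each image's coordinates form column j of the matrix


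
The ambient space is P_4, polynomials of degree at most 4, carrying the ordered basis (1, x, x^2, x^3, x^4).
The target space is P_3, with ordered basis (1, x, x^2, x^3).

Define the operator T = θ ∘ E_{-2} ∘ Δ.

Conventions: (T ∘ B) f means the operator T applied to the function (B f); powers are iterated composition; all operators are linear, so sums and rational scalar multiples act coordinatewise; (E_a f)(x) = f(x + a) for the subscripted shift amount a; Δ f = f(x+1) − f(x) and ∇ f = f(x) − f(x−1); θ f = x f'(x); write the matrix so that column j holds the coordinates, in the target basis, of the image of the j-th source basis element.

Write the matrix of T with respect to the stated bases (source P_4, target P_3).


the matrix is [[0, 0, 0, 0, 0]; [0, 0, 2, -9, 28]; [0, 0, 0, 6, -36]; [0, 0, 0, 0, 12]] (rows listed top to bottom)

image of 1: 0
image of x: 0
image of x^2: 2x
image of x^3: 6x^2 - 9x
image of x^4: 12x^3 - 36x^2 + 28x
each image's coordinates form column j of the matrix


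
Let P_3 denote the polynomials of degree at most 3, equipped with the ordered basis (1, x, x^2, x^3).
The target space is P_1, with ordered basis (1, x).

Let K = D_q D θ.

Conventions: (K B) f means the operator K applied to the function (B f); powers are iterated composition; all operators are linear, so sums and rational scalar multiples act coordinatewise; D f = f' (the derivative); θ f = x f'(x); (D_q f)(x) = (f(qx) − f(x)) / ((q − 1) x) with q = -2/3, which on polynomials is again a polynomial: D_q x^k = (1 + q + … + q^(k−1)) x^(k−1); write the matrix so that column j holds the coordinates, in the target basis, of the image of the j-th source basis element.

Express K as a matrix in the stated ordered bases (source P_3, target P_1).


image of 1: 0
image of x: 0
image of x^2: 4
image of x^3: 3x
each image's coordinates form column j of the matrix

the matrix is [[0, 0, 4, 0]; [0, 0, 0, 3]] (rows listed top to bottom)


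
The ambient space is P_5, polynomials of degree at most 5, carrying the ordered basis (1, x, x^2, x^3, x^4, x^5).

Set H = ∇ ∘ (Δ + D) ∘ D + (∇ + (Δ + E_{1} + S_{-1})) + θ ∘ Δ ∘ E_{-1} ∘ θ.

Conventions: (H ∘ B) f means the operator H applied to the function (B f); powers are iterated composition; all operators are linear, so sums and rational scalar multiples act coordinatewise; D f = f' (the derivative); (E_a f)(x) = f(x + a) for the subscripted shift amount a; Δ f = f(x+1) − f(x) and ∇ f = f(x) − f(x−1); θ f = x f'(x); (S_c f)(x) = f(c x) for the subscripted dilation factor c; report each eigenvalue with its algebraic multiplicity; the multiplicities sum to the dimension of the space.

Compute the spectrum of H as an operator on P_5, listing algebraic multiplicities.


image of 1: 2
image of x: 3
image of x^2: 2x^2 + 10x + 1
image of x^3: 27x^2 - 6x + 15
image of x^4: 2x^4 + 60x^3 - 42x^2 + 76x - 11
image of x^5: 115x^4 - 140x^3 + 250x^2 - 80x + 33
the matrix is upper triangular; its diagonal is (2, 0, 2, 0, 2, 0)
for a triangular matrix the eigenvalues are the diagonal entries, with algebraic multiplicity their repetition count

λ = 0 (multiplicity 3), λ = 2 (multiplicity 3)


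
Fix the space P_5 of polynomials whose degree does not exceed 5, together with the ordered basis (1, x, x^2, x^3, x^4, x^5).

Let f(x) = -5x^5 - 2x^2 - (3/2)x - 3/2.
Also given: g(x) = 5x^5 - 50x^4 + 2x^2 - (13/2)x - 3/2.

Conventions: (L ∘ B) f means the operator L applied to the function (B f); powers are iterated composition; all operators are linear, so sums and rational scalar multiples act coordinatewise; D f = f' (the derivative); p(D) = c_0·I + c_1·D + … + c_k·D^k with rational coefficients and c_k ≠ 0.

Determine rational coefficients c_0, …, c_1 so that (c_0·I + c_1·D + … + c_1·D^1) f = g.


D^0 f = -5x^5 - 2x^2 - (3/2)x - 3/2
D^1 f = -25x^4 - 4x - 3/2
matching coefficients of g against c_0 f + c_1 Df + … from the top degree down determines the c_i
solution: c_0 = -1, c_1 = 2

p(D) = -I + 2·D, i.e. c_0 = -1, c_1 = 2


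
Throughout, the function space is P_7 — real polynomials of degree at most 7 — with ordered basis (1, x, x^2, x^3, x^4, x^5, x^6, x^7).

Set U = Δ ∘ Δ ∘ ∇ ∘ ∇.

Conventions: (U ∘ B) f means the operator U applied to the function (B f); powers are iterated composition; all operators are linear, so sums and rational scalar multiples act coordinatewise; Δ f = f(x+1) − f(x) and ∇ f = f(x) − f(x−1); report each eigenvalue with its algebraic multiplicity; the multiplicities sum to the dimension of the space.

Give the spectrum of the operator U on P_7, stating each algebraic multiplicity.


λ = 0 (multiplicity 8)

image of 1: 0
image of x: 0
image of x^2: 0
image of x^3: 0
image of x^4: 24
image of x^5: 120x
image of x^6: 360x^2 + 120
image of x^7: 840x^3 + 840x
the matrix is upper triangular; its diagonal is (0, 0, 0, 0, 0, 0, 0, 0)
for a triangular matrix the eigenvalues are the diagonal entries, with algebraic multiplicity their repetition count


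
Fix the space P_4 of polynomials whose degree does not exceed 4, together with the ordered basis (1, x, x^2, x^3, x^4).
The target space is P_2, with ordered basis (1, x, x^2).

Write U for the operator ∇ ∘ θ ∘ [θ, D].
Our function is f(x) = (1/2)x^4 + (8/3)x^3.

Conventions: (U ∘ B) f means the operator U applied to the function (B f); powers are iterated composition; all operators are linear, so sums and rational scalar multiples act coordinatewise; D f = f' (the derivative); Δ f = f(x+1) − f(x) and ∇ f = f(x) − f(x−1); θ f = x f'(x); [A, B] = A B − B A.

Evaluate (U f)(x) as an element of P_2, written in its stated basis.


D f = 2x^3 + 8x^2
θ D f = 6x^3 + 16x^2
θ f = 2x^4 + 8x^3
D θ f = 8x^3 + 24x^2
[θ, D] f = -2x^3 - 8x^2
θ [θ, D] f = -6x^3 - 16x^2
∇ θ [θ, D] f = -18x^2 - 14x + 10

g(x) = -18x^2 - 14x + 10


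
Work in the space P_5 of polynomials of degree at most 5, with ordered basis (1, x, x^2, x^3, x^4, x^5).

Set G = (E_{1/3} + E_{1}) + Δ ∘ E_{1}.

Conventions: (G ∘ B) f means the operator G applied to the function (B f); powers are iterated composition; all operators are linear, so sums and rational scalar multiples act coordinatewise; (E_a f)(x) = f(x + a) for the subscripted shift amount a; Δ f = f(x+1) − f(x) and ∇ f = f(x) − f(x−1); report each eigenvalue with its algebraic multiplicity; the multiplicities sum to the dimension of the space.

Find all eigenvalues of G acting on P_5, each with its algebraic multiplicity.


λ = 2 (multiplicity 6)

image of 1: 2
image of x: 2x + 7/3
image of x^2: 2x^2 + (14/3)x + 37/9
image of x^3: 2x^3 + 7x^2 + (37/3)x + 217/27
image of x^4: 2x^4 + (28/3)x^3 + (74/3)x^2 + (868/27)x + 1297/81
image of x^5: 2x^5 + (35/3)x^4 + (370/9)x^3 + (2170/27)x^2 + (6485/81)x + 7777/243
the matrix is upper triangular; its diagonal is (2, 2, 2, 2, 2, 2)
for a triangular matrix the eigenvalues are the diagonal entries, with algebraic multiplicity their repetition count


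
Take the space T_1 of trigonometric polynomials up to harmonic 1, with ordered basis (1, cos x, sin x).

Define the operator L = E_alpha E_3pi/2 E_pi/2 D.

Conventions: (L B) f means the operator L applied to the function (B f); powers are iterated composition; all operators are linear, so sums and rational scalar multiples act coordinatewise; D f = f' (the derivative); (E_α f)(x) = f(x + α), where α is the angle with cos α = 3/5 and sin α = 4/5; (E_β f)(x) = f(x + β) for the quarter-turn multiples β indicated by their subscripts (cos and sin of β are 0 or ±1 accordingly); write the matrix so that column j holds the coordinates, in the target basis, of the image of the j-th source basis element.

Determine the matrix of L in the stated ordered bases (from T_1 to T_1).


image of 1: 0
image of cos x: -(4/5)cos x - (3/5)sin x
image of sin x: (3/5)cos x - (4/5)sin x
each image's coordinates form column j of the matrix

the matrix is [[0, 0, 0]; [0, -4/5, 3/5]; [0, -3/5, -4/5]] (rows listed top to bottom)


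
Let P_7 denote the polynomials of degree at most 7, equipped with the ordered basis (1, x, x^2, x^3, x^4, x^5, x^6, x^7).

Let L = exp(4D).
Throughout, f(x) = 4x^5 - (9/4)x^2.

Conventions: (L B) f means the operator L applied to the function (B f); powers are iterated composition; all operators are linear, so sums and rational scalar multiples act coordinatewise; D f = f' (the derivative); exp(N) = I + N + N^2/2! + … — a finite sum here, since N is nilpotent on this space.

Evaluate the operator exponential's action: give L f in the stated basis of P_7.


order-1 term: 80x^4 - 18x
order-2 term: 640x^3 - 36
order-3 term: 2560x^2
order-4 term: 5120x
order-5 term: 4096
the series for exp(4D) f terminates at order 5
exp(4D) f = 4x^5 + 80x^4 + 640x^3 + (10231/4)x^2 + 5102x + 4060

g(x) = 4x^5 + 80x^4 + 640x^3 + (10231/4)x^2 + 5102x + 4060


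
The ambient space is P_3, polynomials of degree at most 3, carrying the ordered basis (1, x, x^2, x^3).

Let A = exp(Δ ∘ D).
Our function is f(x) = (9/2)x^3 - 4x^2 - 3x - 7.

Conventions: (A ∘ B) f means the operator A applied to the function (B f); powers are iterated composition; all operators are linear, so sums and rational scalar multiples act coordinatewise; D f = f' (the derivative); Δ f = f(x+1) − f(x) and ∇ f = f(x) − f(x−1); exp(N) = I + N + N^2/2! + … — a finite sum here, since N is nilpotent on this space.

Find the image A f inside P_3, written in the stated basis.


g(x) = (9/2)x^3 - 4x^2 + 24x - 3/2

order-1 term: 27x + 11/2
the series for exp(Δ ∘ D) f terminates at order 1
exp(Δ ∘ D) f = (9/2)x^3 - 4x^2 + 24x - 3/2


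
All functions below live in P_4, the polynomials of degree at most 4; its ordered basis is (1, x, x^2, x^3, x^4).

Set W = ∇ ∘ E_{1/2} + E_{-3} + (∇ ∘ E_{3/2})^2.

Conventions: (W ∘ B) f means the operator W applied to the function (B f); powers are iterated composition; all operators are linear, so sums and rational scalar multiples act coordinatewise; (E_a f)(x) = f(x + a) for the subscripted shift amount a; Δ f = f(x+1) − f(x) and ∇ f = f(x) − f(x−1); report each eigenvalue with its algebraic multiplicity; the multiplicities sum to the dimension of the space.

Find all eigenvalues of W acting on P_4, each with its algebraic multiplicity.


image of 1: 1
image of x: x - 2
image of x^2: x^2 - 4x + 11
image of x^3: x^3 - 6x^2 + 33x - 59/4
image of x^4: x^4 - 8x^3 + 66x^2 - 59x + 131
the matrix is upper triangular; its diagonal is (1, 1, 1, 1, 1)
for a triangular matrix the eigenvalues are the diagonal entries, with algebraic multiplicity their repetition count

λ = 1 (multiplicity 5)


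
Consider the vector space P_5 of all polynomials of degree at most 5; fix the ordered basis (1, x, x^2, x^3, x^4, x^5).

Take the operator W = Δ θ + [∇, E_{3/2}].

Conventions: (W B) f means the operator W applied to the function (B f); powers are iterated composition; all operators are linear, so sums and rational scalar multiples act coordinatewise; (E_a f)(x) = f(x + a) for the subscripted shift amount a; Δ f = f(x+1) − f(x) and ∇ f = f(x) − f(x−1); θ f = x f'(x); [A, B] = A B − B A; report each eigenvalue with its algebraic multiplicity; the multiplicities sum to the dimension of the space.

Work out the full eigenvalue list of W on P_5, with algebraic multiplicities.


image of 1: 0
image of x: 1
image of x^2: 4x + 2
image of x^3: 9x^2 + 9x + 3
image of x^4: 16x^3 + 24x^2 + 16x + 4
image of x^5: 25x^4 + 50x^3 + 50x^2 + 25x + 5
the matrix is upper triangular; its diagonal is (0, 0, 0, 0, 0, 0)
for a triangular matrix the eigenvalues are the diagonal entries, with algebraic multiplicity their repetition count

λ = 0 (multiplicity 6)
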